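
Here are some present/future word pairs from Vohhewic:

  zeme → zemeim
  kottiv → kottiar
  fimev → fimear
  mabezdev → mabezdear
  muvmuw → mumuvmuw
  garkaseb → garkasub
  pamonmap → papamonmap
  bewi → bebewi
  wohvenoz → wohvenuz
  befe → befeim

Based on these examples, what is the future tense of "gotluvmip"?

gogotluvmip

fimev and befe both have last vowel 'e' yet inflect differently (fimear, befeim), so the last vowel is not what conditions the rule; the final letter is.
"gotluvmip" ends in -p. The one such stem in the data (pamonmap → papamonmap) repeats the first consonant+vowel as a prefix (as do muvmuw, bewi), so the same rule applies.
The other patterns: stems ending in -v drop the final letter and add -ar; stems ending in -e add -im; stems ending in -b or -z change the last vowel to 'u'.
So gotluvmip → gogotluvmip.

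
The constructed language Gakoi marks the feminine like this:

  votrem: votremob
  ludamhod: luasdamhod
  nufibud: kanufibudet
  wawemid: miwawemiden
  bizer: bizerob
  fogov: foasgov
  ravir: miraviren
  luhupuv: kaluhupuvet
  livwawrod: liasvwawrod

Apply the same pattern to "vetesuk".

kavetesuket

nufibud and livwawrod both end in -d yet inflect differently (kanufibudet, liasvwawrod), so the final letter is not what conditions the rule; the last vowel is.
"vetesuk" has last vowel 'u'. The stems whose last vowel is 'u' (luhupuv → kaluhupuvet, nufibud → kanufibudet) add ka- … -et around the stem.
The other patterns: stems whose last vowel is 'o' insert -as- after the first vowel; stems whose last vowel is 'i' add mi- … -en around the stem; stems whose last vowel is 'e' add -ob.
So vetesuk → kavetesuket.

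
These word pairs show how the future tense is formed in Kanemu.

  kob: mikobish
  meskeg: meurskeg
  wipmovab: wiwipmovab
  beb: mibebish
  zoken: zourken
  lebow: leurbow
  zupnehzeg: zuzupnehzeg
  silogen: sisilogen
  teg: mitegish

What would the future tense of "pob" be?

mipobish

"pob" has 1 vowel. The stems with 1 vowel (kob → mikobish, teg → mitegish, beb → mibebish) add mi- … -ish around the stem.
The other patterns: stems with 2 vowels insert -ur- after the first vowel; stems with 3 vowels repeat the first consonant+vowel as a prefix.
So pob → mipobish.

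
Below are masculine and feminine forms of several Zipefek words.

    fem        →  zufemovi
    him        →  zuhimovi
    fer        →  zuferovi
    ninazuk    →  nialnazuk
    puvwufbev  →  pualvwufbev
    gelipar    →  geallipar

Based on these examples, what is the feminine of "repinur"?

realpinur

fer and gelipar both end in -r yet inflect differently (zuferovi, geallipar), so the final letter is not what conditions the rule; the number of vowels is.
"repinur" has 3 vowels. The stems with 3 vowels (ninazuk → nialnazuk, puvwufbev → pualvwufbev, gelipar → geallipar) insert -al- after the first vowel.
So repinur → realpinur.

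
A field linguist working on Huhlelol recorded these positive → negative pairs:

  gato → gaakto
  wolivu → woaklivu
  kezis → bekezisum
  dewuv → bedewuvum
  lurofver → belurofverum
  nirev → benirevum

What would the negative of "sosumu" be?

soaksumu

wolivu and dewuv both have last vowel 'u' yet inflect differently (woaklivu, bedewuvum), so the last vowel is not what conditions the rule; whether the stem ends in a vowel or a consonant is.
"sosumu" ends in a vowel. The stems ending in a vowel (gato → gaakto, wolivu → woaklivu) insert -ak- after the first vowel.
So sosumu → soaksumu.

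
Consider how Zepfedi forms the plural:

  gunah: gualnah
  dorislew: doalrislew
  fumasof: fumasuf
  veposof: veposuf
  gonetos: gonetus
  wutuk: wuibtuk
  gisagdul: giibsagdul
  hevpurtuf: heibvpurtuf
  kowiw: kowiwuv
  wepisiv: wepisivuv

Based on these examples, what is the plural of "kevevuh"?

fumasof and hevpurtuf both end in -f yet inflect differently (fumasuf, heibvpurtuf), so the final letter is not what conditions the rule; the last vowel is.
"kevevuh" has last vowel 'u'. The stems whose last vowel is 'u' (wutuk → wuibtuk, gisagdul → giibsagdul, hevpurtuf → heibvpurtuf) insert -ib- after the first vowel.
The other patterns: stems whose last vowel is 'a' or 'e' insert -al- after the first vowel; stems whose last vowel is 'o' change the last vowel to 'u'; stems whose last vowel is 'i' add -uv.
So kevevuh → keibvevuh.

keibvevuh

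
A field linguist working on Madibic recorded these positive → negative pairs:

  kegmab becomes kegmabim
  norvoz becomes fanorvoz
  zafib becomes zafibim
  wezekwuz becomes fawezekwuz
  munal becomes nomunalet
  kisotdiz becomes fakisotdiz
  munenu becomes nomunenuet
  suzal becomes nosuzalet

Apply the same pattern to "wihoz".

"wihoz" ends in -z. The stems ending in -z (kisotdiz → fakisotdiz, wezekwuz → fawezekwuz, norvoz → fanorvoz) add the prefix fa-.
So wihoz → fawihoz.

fawihoz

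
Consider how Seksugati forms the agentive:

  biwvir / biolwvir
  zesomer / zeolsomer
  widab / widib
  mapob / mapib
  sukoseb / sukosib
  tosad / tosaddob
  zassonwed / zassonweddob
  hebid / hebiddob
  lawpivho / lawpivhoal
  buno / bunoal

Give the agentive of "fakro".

"fakro" ends in -o. The stems ending in -o (lawpivho → lawpivhoal, buno → bunoal) add -al.
So fakro → fakroal.

fakroal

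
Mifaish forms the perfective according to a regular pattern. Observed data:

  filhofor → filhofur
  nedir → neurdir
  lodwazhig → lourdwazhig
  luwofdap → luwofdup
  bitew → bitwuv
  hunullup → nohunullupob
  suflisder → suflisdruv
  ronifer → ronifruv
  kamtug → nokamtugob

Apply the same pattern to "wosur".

nowosurob

nedir and filhofor both end in -r yet inflect differently (neurdir, filhofur), so the final letter is not what conditions the rule; the last vowel is.
"wosur" has last vowel 'u'. The stems whose last vowel is 'u' (kamtug → nokamtugob, hunullup → nohunullupob) add no- … -ob around the stem.
So wosur → nowosurob.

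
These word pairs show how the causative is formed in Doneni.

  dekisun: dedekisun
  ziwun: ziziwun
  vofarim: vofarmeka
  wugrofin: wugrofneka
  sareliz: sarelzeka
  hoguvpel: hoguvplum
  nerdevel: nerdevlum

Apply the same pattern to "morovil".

morovleka

dekisun and wugrofin both end in -n yet inflect differently (dedekisun, wugrofneka), so the final letter is not what conditions the rule; the last vowel is.
"morovil" has last vowel 'i'. The stems whose last vowel is 'i' (vofarim → vofarmeka, wugrofin → wugrofneka, sareliz → sarelzeka) delete the last vowel and add -eka.
The other patterns: stems whose last vowel is 'u' repeat the first consonant+vowel as a prefix; stems whose last vowel is 'e' delete the last vowel and add -um.
So morovil → morovleka.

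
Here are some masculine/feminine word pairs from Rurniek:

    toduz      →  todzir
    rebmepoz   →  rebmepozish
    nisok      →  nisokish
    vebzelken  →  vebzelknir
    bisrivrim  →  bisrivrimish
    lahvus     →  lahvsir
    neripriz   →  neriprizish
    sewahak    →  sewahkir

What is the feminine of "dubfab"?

nisok and sewahak both end in -k yet inflect differently (nisokish, sewahkir), so the final letter is not what conditions the rule; the last vowel is.
"dubfab" has last vowel 'a'. The one such stem in the data (sewahak → sewahkir) deletes the last vowel and adds -ir (as do lahvus, vebzelken), so the same rule applies.
So dubfab → dubfbir.

dubfbir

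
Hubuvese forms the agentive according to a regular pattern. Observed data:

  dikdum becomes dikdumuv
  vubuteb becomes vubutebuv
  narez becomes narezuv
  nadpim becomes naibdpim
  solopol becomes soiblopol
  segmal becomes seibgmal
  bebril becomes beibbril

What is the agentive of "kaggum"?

"kaggum" has last vowel 'u'. The one such stem in the data (dikdum → dikdumuv) adds -uv, so the same rule applies.
The other pattern: stems whose last vowel is 'a', 'i' or 'o' insert -ib- after the first vowel.
So kaggum → kaggumuv.

kaggumuv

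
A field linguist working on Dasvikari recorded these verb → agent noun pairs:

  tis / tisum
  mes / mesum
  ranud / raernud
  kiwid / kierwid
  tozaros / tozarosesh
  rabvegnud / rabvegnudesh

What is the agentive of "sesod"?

tis and tozaros both end in -s yet inflect differently (tisum, tozarosesh), so the final letter is not what conditions the rule; the number of vowels is.
"sesod" has 2 vowels. The stems with 2 vowels (ranud → raernud, kiwid → kierwid) insert -er- after the first vowel.
The other patterns: stems with 1 vowel add -um; stems with 3 vowels add -esh.
So sesod → seersod.

seersod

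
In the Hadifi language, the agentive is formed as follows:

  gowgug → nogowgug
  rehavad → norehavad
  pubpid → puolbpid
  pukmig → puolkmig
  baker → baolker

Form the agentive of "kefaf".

nokefaf

"kefaf" has last vowel 'a'. The one such stem in the data (rehavad → norehavad) adds the prefix no-, so the same rule applies.
The other pattern: stems whose last vowel is 'e' or 'i' insert -ol- after the first vowel.
So kefaf → nokefaf.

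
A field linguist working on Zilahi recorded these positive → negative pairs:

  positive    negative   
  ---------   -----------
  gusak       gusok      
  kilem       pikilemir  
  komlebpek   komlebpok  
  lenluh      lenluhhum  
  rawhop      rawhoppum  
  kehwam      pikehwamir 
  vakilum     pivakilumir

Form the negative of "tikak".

tikok

"tikak" ends in -k. The stems ending in -k (gusak → gusok, komlebpek → komlebpok) change the last vowel to 'o'.
So tikak → tikok.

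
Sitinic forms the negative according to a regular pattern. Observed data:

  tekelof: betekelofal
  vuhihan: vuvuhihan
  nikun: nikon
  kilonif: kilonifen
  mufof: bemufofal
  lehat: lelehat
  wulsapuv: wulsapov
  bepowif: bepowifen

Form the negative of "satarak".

mufof and bepowif both end in -f yet inflect differently (bemufofal, bepowifen), so the final letter is not what conditions the rule; the last vowel is.
"satarak" has last vowel 'a'. The stems whose last vowel is 'a' (vuhihan → vuvuhihan, lehat → lelehat) repeat the first consonant+vowel as a prefix.
The other patterns: stems whose last vowel is 'o' add be- … -al around the stem; stems whose last vowel is 'i' add -en; stems whose last vowel is 'u' change the last vowel to 'o'.
So satarak → sasatarak.

sasatarak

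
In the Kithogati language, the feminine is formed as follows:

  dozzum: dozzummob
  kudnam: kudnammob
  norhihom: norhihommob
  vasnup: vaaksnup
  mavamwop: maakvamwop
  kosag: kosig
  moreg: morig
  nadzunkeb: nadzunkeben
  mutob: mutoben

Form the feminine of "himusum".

himusummob

"himusum" ends in -m. The stems ending in -m (dozzum → dozzummob, kudnam → kudnammob, norhihom → norhihommob) double the final consonant and add -ob.
The other patterns: stems ending in -p insert -ak- after the first vowel; stems ending in -g change the last vowel to 'i'; stems ending in -b add -en.
So himusum → himusummob.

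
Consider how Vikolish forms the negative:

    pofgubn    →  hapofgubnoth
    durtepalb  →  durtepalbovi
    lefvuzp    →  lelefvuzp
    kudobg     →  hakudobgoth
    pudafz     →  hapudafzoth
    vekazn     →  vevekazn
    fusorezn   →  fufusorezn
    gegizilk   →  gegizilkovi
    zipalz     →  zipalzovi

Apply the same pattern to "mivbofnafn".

hamivbofnafnoth

zipalz and pudafz both end in -z yet inflect differently (zipalzovi, hapudafzoth), so the final letter is not what conditions the rule; the second-to-last letter is.
"mivbofnafn" has second-to-last letter 'f'. The one such stem in the data (pudafz → hapudafzoth) adds ha- … -oth around the stem, so the same rule applies.
So mivbofnafn → hamivbofnafnoth.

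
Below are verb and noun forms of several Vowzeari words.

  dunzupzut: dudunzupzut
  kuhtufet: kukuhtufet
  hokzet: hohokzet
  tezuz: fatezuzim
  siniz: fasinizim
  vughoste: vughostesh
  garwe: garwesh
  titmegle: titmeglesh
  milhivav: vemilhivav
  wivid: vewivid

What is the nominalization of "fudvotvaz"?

dunzupzut and tezuz both have last vowel 'u' yet inflect differently (dudunzupzut, fatezuzim), so the last vowel is not what conditions the rule; the final letter is.
"fudvotvaz" ends in -z. The stems ending in -z (tezuz → fatezuzim, siniz → fasinizim) add fa- … -im around the stem.
So fudvotvaz → fafudvotvazim.

fafudvotvazim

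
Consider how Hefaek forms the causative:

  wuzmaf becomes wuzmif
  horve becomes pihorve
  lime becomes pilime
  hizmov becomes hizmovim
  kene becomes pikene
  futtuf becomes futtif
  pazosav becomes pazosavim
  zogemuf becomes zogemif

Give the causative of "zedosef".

zedosif

wuzmaf and pazosav both have last vowel 'a' yet inflect differently (wuzmif, pazosavim), so the last vowel is not what conditions the rule; the final letter is.
"zedosef" ends in -f. The stems ending in -f (zogemuf → zogemif, futtuf → futtif, wuzmaf → wuzmif) change the last vowel to 'i'.
So zedosef → zedosif.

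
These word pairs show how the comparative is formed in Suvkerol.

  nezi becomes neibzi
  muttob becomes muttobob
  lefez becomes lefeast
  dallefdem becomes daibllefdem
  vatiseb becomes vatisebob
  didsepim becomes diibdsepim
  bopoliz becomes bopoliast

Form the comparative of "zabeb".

vatiseb and lefez both have last vowel 'e' yet inflect differently (vatisebob, lefeast), so the last vowel is not what conditions the rule; the final letter is.
"zabeb" ends in -b. The stems ending in -b (vatiseb → vatisebob, muttob → muttobob) add -ob.
So zabeb → zabebob.

zabebob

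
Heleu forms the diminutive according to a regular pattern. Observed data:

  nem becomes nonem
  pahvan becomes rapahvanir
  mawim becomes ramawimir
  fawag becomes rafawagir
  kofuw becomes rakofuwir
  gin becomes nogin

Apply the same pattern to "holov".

"holov" has 2 vowels. The stems with 2 vowels (fawag → rafawagir, pahvan → rapahvanir, mawim → ramawimir) add ra- … -ir around the stem.
So holov → raholovir.

raholovir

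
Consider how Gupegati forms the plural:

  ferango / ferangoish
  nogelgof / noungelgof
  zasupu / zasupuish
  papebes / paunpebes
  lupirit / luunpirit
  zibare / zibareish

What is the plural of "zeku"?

zekuish

"zeku" ends in a vowel. The stems ending in a vowel (ferango → ferangoish, zibare → zibareish, zasupu → zasupuish) add -ish.
So zeku → zekuish.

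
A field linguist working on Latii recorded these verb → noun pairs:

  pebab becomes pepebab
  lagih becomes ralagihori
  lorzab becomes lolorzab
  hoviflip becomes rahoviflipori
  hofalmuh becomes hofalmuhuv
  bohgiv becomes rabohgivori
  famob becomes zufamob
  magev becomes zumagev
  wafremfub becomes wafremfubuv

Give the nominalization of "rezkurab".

rerezkurab

lorzab and wafremfub both end in -b yet inflect differently (lolorzab, wafremfubuv), so the final letter is not what conditions the rule; the last vowel is.
"rezkurab" has last vowel 'a'. The stems whose last vowel is 'a' (lorzab → lolorzab, pebab → pepebab) repeat the first consonant+vowel as a prefix.
So rezkurab → rerezkurab.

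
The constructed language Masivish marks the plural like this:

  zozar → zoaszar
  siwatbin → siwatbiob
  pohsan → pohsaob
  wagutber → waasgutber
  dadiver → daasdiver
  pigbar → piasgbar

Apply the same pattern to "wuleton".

wuletoob

pohsan and zozar both have last vowel 'a' yet inflect differently (pohsaob, zoaszar), so the last vowel is not what conditions the rule; the final letter is.
"wuleton" ends in -n. The stems ending in -n (pohsan → pohsaob, siwatbin → siwatbiob) drop the final letter and add -ob.
The other pattern: stems ending in -r insert -as- after the first vowel.
So wuleton → wuletoob.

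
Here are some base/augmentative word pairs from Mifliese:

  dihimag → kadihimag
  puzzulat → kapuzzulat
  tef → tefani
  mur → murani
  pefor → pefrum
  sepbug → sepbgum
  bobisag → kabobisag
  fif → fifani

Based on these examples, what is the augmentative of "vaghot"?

"vaghot" has 2 vowels. The stems with 2 vowels (pefor → pefrum, sepbug → sepbgum) delete the last vowel and add -um.
So vaghot → vaghtum.

vaghtum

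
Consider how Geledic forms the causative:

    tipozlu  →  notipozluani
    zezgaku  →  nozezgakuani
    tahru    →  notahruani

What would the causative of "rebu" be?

norebuani

Every pair shown (tipozlu → notipozluani, zezgaku → nozezgakuani, tahru → notahruani) follows the same rule: add no- … -ani around the stem.
So rebu → norebuani.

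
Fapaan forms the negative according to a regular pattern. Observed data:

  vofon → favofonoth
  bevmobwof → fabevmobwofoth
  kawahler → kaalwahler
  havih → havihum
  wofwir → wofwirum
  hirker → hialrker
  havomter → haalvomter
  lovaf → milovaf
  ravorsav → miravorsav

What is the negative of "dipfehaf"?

"dipfehaf" has last vowel 'a'. The stems whose last vowel is 'a' (lovaf → milovaf, ravorsav → miravorsav) add the prefix mi-.
So dipfehaf → midipfehaf.

midipfehaf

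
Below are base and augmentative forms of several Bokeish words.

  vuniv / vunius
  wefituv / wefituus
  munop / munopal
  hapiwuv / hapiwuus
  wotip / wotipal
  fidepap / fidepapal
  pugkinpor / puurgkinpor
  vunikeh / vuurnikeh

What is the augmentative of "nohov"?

wotip and vuniv both have last vowel 'i' yet inflect differently (wotipal, vunius), so the last vowel is not what conditions the rule; the final letter is.
"nohov" ends in -v. The stems ending in -v (hapiwuv → hapiwuus, wefituv → wefituus, vuniv → vunius) drop the final letter and add -us.
So nohov → nohous.

nohous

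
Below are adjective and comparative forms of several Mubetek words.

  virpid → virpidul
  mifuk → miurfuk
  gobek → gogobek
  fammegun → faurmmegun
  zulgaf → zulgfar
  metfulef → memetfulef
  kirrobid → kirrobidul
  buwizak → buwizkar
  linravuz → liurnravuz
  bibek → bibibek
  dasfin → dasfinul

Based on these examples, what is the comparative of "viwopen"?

viviwopen

bibek and buwizak both end in -k yet inflect differently (bibibek, buwizkar), so the final letter is not what conditions the rule; the last vowel is.
"viwopen" has last vowel 'e'. The stems whose last vowel is 'e' (bibek → bibibek, metfulef → memetfulef, gobek → gogobek) repeat the first consonant+vowel as a prefix.
So viwopen → viviwopen.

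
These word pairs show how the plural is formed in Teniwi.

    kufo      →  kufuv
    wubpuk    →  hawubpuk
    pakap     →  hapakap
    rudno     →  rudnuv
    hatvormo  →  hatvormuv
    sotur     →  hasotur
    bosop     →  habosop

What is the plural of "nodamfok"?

kufo and bosop both have last vowel 'o' yet inflect differently (kufuv, habosop), so the last vowel is not what conditions the rule; the final letter is.
"nodamfok" ends in -k. The one such stem in the data (wubpuk → hawubpuk) adds the prefix ha-, so the same rule applies.
The other pattern: stems ending in -o drop the final letter and add -uv.
So nodamfok → hanodamfok.

hanodamfok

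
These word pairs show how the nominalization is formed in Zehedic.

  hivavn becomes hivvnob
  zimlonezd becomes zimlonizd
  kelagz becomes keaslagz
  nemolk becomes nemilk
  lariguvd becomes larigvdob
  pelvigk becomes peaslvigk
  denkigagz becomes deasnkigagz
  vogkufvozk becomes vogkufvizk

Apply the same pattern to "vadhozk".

vadhizk

lariguvd and zimlonezd both end in -d yet inflect differently (larigvdob, zimlonizd), so the final letter is not what conditions the rule; the second-to-last letter is.
"vadhozk" has second-to-last letter 'z'. The stems whose second-to-last letter is 'z' (vogkufvozk → vogkufvizk, zimlonezd → zimlonizd) change the last vowel to 'i'.
So vadhozk → vadhizk.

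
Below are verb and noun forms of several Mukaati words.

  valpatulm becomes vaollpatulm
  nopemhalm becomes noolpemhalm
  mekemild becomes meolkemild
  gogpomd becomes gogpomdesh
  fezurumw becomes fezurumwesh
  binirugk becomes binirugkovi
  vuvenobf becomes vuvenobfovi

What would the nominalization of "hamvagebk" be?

mekemild and gogpomd both end in -d yet inflect differently (meolkemild, gogpomdesh), so the final letter is not what conditions the rule; the second-to-last letter is.
"hamvagebk" has second-to-last letter 'b'. The one such stem in the data (vuvenobf → vuvenobfovi) adds -ovi, so the same rule applies.
The other patterns: stems whose second-to-last letter is 'l' insert -ol- after the first vowel; stems whose second-to-last letter is 'm' add -esh.
So hamvagebk → hamvagebkovi.

hamvagebkovi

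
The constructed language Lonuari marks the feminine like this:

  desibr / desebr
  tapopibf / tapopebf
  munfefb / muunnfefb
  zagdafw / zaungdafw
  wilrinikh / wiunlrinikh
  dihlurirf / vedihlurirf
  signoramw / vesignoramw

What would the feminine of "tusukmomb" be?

vetusukmomb

"tusukmomb" has second-to-last letter 'm'. The one such stem in the data (signoramw → vesignoramw) adds the prefix ve-, so the same rule applies.
The other patterns: stems whose second-to-last letter is 'b' change the last vowel to 'e'; stems whose second-to-last letter is 'f' or 'k' insert -un- after the first vowel.
So tusukmomb → vetusukmomb.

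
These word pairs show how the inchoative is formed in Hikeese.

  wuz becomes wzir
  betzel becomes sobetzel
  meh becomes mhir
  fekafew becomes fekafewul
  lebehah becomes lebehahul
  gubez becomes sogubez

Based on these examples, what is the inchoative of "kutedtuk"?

kutedtukul

wuz and gubez both end in -z yet inflect differently (wzir, sogubez), so the final letter is not what conditions the rule; the number of vowels is.
"kutedtuk" has 3 vowels. The stems with 3 vowels (lebehah → lebehahul, fekafew → fekafewul) add -ul.
So kutedtuk → kutedtukul.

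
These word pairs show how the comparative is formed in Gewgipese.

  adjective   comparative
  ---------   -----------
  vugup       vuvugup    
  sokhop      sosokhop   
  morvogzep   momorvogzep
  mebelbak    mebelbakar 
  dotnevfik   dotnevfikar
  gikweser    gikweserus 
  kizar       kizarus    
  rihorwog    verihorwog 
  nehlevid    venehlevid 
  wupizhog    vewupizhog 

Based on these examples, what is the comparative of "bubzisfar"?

bubzisfarus

"bubzisfar" ends in -r. The stems ending in -r (gikweser → gikweserus, kizar → kizarus) add -us.
The other patterns: stems ending in -p repeat the first consonant+vowel as a prefix; stems ending in -k add -ar; stems ending in -d or -g add the prefix ve-.
So bubzisfar → bubzisfarus.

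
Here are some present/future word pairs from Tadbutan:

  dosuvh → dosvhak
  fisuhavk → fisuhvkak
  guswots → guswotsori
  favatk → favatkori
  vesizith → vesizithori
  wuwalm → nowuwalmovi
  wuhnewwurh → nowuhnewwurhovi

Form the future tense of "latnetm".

latnetmori

"latnetm" has second-to-last letter 't'. The stems whose second-to-last letter is 't' (guswots → guswotsori, favatk → favatkori, vesizith → vesizithori) add -ori.
The other patterns: stems whose second-to-last letter is 'v' delete the last vowel and add -ak; stems whose second-to-last letter is 'l' or 'r' add no- … -ovi around the stem.
So latnetm → latnetmori.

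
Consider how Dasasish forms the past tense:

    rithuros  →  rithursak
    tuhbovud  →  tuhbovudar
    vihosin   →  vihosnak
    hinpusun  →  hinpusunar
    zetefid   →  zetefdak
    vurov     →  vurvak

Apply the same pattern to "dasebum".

dasebumar

zetefid and tuhbovud both end in -d yet inflect differently (zetefdak, tuhbovudar), so the final letter is not what conditions the rule; the last vowel is.
"dasebum" has last vowel 'u'. The stems whose last vowel is 'u' (tuhbovud → tuhbovudar, hinpusun → hinpusunar) add -ar.
So dasebum → dasebumar.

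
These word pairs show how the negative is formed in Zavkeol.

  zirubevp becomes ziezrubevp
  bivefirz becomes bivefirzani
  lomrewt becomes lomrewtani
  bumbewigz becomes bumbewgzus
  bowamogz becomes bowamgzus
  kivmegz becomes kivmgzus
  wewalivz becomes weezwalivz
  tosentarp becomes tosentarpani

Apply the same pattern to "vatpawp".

bumbewigz and wewalivz both end in -z yet inflect differently (bumbewgzus, weezwalivz), so the final letter is not what conditions the rule; the second-to-last letter is.
"vatpawp" has second-to-last letter 'w'. The one such stem in the data (lomrewt → lomrewtani) adds -ani, so the same rule applies.
The other patterns: stems whose second-to-last letter is 'g' delete the last vowel and add -us; stems whose second-to-last letter is 'v' insert -ez- after the first vowel.
So vatpawp → vatpawpani.

vatpawpani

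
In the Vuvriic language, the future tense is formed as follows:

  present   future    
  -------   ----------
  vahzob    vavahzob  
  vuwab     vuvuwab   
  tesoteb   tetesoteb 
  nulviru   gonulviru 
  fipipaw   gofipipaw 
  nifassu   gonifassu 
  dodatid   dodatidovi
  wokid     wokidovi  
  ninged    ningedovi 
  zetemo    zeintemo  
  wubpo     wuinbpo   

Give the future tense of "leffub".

leleffub

"leffub" ends in -b. The stems ending in -b (vahzob → vavahzob, vuwab → vuvuwab, tesoteb → tetesoteb) repeat the first consonant+vowel as a prefix.
The other patterns: stems ending in -u or -w add the prefix go-; stems ending in -d add -ovi; stems ending in -o insert -in- after the first vowel.
So leffub → leleffub.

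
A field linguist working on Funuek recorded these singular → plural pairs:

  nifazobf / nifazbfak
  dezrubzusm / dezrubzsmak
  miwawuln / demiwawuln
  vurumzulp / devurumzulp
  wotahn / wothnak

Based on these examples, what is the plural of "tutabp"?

tutbpak

miwawuln and wotahn both end in -n yet inflect differently (demiwawuln, wothnak), so the final letter is not what conditions the rule; the second-to-last letter is.
"tutabp" has second-to-last letter 'b'. The one such stem in the data (nifazobf → nifazbfak) deletes the last vowel and adds -ak (as do dezrubzusm, wotahn), so the same rule applies.
The other pattern: stems whose second-to-last letter is 'l' add the prefix de-.
So tutabp → tutbpak.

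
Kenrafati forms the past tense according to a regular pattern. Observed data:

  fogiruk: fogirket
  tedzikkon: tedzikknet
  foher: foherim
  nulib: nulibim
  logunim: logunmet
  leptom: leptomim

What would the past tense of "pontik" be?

pontikim

leptom and logunim both end in -m yet inflect differently (leptomim, logunmet), so the final letter is not what conditions the rule; the number of vowels is.
"pontik" has 2 vowels. The stems with 2 vowels (foher → foherim, leptom → leptomim, nulib → nulibim) add -im.
So pontik → pontikim.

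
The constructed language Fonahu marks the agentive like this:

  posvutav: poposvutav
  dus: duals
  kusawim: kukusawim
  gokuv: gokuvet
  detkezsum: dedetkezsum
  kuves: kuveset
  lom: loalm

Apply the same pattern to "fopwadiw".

dus and kuves both end in -s yet inflect differently (duals, kuveset), so the final letter is not what conditions the rule; the number of vowels is.
"fopwadiw" has 3 vowels. The stems with 3 vowels (detkezsum → dedetkezsum, kusawim → kukusawim, posvutav → poposvutav) repeat the first consonant+vowel as a prefix.
The other patterns: stems with 1 vowel insert -al- after the first vowel; stems with 2 vowels add -et.
So fopwadiw → fofopwadiw.

fofopwadiw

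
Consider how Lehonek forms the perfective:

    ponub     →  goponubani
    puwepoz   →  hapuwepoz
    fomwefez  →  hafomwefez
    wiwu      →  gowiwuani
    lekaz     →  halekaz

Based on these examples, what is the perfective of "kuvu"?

gokuvuani

"kuvu" ends in -u. The one such stem in the data (wiwu → gowiwuani) adds go- … -ani around the stem, so the same rule applies.
So kuvu → gokuvuani.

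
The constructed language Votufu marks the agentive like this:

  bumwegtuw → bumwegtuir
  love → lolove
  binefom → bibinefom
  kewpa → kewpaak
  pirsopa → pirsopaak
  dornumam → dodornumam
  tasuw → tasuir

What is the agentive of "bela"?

belaak

pirsopa and dornumam both have last vowel 'a' yet inflect differently (pirsopaak, dodornumam), so the last vowel is not what conditions the rule; the final letter is.
"bela" ends in -a. The stems ending in -a (pirsopa → pirsopaak, kewpa → kewpaak) add -ak.
The other patterns: stems ending in -w drop the final letter and add -ir; stems ending in -e or -m repeat the first consonant+vowel as a prefix.
So bela → belaak.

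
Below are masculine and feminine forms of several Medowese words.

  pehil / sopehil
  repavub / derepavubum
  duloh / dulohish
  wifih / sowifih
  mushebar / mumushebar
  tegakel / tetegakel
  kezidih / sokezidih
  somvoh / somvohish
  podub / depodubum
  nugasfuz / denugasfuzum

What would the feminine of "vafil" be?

kezidih and somvoh both end in -h yet inflect differently (sokezidih, somvohish), so the final letter is not what conditions the rule; the last vowel is.
"vafil" has last vowel 'i'. The stems whose last vowel is 'i' (kezidih → sokezidih, wifih → sowifih, pehil → sopehil) add the prefix so-.
So vafil → sovafil.

sovafil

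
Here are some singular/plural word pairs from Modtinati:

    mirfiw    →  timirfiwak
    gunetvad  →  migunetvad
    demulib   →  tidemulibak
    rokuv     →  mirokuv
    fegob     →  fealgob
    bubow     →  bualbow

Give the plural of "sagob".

saalgob

fegob and demulib both end in -b yet inflect differently (fealgob, tidemulibak), so the final letter is not what conditions the rule; the last vowel is.
"sagob" has last vowel 'o'. The stems whose last vowel is 'o' (bubow → bualbow, fegob → fealgob) insert -al- after the first vowel.
The other patterns: stems whose last vowel is 'i' add ti- … -ak around the stem; stems whose last vowel is 'a' or 'u' add the prefix mi-.
So sagob → saalgob.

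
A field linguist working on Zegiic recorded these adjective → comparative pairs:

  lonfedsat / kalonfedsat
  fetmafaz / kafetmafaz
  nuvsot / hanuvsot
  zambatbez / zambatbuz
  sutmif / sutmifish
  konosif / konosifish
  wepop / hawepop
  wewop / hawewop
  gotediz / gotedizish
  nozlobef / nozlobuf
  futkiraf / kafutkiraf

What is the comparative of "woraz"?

kaworaz

zambatbez and gotediz both end in -z yet inflect differently (zambatbuz, gotedizish), so the final letter is not what conditions the rule; the last vowel is.
"woraz" has last vowel 'a'. The stems whose last vowel is 'a' (fetmafaz → kafetmafaz, lonfedsat → kalonfedsat, futkiraf → kafutkiraf) add the prefix ka-.
The other patterns: stems whose last vowel is 'e' change the last vowel to 'u'; stems whose last vowel is 'o' add the prefix ha-; stems whose last vowel is 'i' add -ish.
So woraz → kaworaz.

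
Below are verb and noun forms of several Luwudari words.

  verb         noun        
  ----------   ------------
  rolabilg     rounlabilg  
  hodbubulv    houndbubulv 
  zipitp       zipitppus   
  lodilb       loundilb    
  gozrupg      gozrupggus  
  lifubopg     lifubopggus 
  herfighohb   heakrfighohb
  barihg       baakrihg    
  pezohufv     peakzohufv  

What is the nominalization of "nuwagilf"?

nuunwagilf

"nuwagilf" has second-to-last letter 'l'. The stems whose second-to-last letter is 'l' (lodilb → loundilb, rolabilg → rounlabilg, hodbubulv → houndbubulv) insert -un- after the first vowel.
The other patterns: stems whose second-to-last letter is 'f' or 'h' insert -ak- after the first vowel; stems whose second-to-last letter is 'p' or 't' double the final consonant and add -us.
So nuwagilf → nuunwagilf.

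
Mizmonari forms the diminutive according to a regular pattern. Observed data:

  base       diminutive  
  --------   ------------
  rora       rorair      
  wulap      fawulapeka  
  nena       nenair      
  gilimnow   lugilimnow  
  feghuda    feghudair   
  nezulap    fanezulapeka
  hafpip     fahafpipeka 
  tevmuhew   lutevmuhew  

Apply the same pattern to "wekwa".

feghuda and wulap both have last vowel 'a' yet inflect differently (feghudair, fawulapeka), so the last vowel is not what conditions the rule; the final letter is.
"wekwa" ends in -a. The stems ending in -a (feghuda → feghudair, nena → nenair, rora → rorair) add -ir.
So wekwa → wekwair.

wekwair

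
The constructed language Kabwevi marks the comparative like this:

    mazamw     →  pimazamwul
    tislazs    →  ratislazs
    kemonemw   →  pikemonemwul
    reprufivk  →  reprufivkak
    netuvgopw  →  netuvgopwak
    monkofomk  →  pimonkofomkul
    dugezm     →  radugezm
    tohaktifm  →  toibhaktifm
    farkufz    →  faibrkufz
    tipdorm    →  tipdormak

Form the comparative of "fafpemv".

pifafpemvul

"fafpemv" has second-to-last letter 'm'. The stems whose second-to-last letter is 'm' (mazamw → pimazamwul, monkofomk → pimonkofomkul, kemonemw → pikemonemwul) add pi- … -ul around the stem.
The other patterns: stems whose second-to-last letter is 'f' insert -ib- after the first vowel; stems whose second-to-last letter is 'z' add the prefix ra-; stems whose second-to-last letter is 'p', 'r' or 'v' add -ak.
So fafpemv → pifafpemvul.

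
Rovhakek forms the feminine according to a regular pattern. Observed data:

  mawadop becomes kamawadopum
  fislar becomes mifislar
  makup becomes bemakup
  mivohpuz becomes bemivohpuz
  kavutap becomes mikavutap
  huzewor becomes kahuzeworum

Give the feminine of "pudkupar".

mipudkupar

kavutap and makup both end in -p yet inflect differently (mikavutap, bemakup), so the final letter is not what conditions the rule; the last vowel is.
"pudkupar" has last vowel 'a'. The stems whose last vowel is 'a' (kavutap → mikavutap, fislar → mifislar) add the prefix mi-.
The other patterns: stems whose last vowel is 'u' add the prefix be-; stems whose last vowel is 'o' add ka- … -um around the stem.
So pudkupar → mipudkupar.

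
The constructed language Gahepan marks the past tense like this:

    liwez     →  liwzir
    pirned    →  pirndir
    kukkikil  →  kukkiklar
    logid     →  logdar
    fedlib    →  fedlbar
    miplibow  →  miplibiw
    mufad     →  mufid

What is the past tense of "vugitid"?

vugitdar

pirned and logid both end in -d yet inflect differently (pirndir, logdar), so the final letter is not what conditions the rule; the last vowel is.
"vugitid" has last vowel 'i'. The stems whose last vowel is 'i' (kukkikil → kukkiklar, logid → logdar, fedlib → fedlbar) delete the last vowel and add -ar.
So vugitid → vugitdar.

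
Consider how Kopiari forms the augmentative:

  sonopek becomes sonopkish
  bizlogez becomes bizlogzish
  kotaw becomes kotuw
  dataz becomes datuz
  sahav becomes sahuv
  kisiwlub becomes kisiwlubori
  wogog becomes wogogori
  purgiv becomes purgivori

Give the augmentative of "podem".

"podem" has last vowel 'e'. The stems whose last vowel is 'e' (sonopek → sonopkish, bizlogez → bizlogzish) delete the last vowel and add -ish.
So podem → podmish.

podmish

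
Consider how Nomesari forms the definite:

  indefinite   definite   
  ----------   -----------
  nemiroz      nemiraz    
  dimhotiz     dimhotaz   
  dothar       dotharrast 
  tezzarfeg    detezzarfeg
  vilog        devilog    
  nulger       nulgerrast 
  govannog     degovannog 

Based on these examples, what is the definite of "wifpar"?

wifparrast

nemiroz and govannog both have last vowel 'o' yet inflect differently (nemiraz, degovannog), so the last vowel is not what conditions the rule; the final letter is.
"wifpar" ends in -r. The stems ending in -r (nulger → nulgerrast, dothar → dotharrast) double the final consonant and add -ast.
The other patterns: stems ending in -z change the last vowel to 'a'; stems ending in -g add the prefix de-.
So wifpar → wifparrast.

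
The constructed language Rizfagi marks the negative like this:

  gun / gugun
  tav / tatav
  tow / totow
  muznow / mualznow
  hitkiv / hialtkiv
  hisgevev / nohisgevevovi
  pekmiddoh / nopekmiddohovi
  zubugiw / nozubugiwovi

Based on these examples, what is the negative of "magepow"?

tow and muznow both end in -w yet inflect differently (totow, mualznow), so the final letter is not what conditions the rule; the number of vowels is.
"magepow" has 3 vowels. The stems with 3 vowels (hisgevev → nohisgevevovi, pekmiddoh → nopekmiddohovi, zubugiw → nozubugiwovi) add no- … -ovi around the stem.
The other patterns: stems with 1 vowel repeat the first consonant+vowel as a prefix; stems with 2 vowels insert -al- after the first vowel.
So magepow → nomagepowovi.

nomagepowovi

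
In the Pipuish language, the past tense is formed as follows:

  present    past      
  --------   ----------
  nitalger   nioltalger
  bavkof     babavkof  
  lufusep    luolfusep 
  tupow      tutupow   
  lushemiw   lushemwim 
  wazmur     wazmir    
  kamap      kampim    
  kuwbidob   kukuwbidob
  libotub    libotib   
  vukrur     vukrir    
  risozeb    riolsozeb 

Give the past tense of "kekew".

kuwbidob and libotub both end in -b yet inflect differently (kukuwbidob, libotib), so the final letter is not what conditions the rule; the last vowel is.
"kekew" has last vowel 'e'. The stems whose last vowel is 'e' (nitalger → nioltalger, risozeb → riolsozeb, lufusep → luolfusep) insert -ol- after the first vowel.
The other patterns: stems whose last vowel is 'o' repeat the first consonant+vowel as a prefix; stems whose last vowel is 'u' change the last vowel to 'i'; stems whose last vowel is 'a' or 'i' delete the last vowel and add -im.
So kekew → keolkew.

keolkew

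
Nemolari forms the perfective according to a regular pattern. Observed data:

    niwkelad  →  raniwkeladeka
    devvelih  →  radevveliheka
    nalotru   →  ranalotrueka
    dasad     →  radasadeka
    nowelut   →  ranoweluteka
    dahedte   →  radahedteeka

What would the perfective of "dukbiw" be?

radukbiweka

Every pair shown (niwkelad → raniwkeladeka, devvelih → radevveliheka, nalotru → ranalotrueka, …) follows the same rule: add ra- … -eka around the stem.
So dukbiw → radukbiweka.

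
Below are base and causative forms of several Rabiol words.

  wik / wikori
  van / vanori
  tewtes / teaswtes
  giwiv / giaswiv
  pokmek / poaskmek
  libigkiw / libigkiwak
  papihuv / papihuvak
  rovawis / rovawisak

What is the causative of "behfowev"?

behfowevak

wik and pokmek both end in -k yet inflect differently (wikori, poaskmek), so the final letter is not what conditions the rule; the number of vowels is.
"behfowev" has 3 vowels. The stems with 3 vowels (libigkiw → libigkiwak, papihuv → papihuvak, rovawis → rovawisak) add -ak.
The other patterns: stems with 1 vowel add -ori; stems with 2 vowels insert -as- after the first vowel.
So behfowev → behfowevak.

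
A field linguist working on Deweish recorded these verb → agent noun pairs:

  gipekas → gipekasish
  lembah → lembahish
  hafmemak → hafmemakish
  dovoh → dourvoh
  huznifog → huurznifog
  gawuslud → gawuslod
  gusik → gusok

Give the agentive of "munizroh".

muurnizroh

lembah and dovoh both end in -h yet inflect differently (lembahish, dourvoh), so the final letter is not what conditions the rule; the last vowel is.
"munizroh" has last vowel 'o'. The stems whose last vowel is 'o' (dovoh → dourvoh, huznifog → huurznifog) insert -ur- after the first vowel.
The other patterns: stems whose last vowel is 'a' add -ish; stems whose last vowel is 'i' or 'u' change the last vowel to 'o'.
So munizroh → muurnizroh.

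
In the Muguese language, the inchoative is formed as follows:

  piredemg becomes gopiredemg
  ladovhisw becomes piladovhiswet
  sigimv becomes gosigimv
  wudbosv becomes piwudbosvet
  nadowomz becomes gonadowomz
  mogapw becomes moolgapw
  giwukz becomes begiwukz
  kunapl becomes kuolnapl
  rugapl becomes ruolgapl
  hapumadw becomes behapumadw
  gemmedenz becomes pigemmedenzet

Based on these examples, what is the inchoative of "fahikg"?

nadowomz and giwukz both end in -z yet inflect differently (gonadowomz, begiwukz), so the final letter is not what conditions the rule; the second-to-last letter is.
"fahikg" has second-to-last letter 'k'. The one such stem in the data (giwukz → begiwukz) adds the prefix be-, so the same rule applies.
The other patterns: stems whose second-to-last letter is 'm' add the prefix go-; stems whose second-to-last letter is 'p' insert -ol- after the first vowel; stems whose second-to-last letter is 'n' or 's' add pi- … -et around the stem.
So fahikg → befahikg.

befahikg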